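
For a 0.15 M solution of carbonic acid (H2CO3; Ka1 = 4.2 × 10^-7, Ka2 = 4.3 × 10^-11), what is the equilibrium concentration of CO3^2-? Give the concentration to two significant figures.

4.3 × 10^-11 M

First ionization gives [H+] ≈ [HCO3-] = 2.51 × 10^-4 M.
Second step: Ka2 = [H+][CO3^2-]/[HCO3-] ≈ [CO3^2-] (since [H+] ≈ [HCO3-]).
So [CO3^2-] ≈ Ka2.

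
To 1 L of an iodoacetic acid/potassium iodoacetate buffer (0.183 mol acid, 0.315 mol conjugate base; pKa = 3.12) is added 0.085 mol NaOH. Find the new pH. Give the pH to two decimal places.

OH- converts ICH2COOH to ICH2COO-: ICH2COOH → 0.098 mol, ICH2COO- → 0.4 mol.
Henderson–Hasselbalch with mole ratio 0.4/0.098: pH = 3.12 + (+0.611)

pH = 3.73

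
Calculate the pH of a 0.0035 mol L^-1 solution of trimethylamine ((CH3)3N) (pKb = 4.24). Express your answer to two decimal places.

(CH3)3N + H2O ⇌ (CH3)3NH+ + OH-
Kb = 10^(−4.24) = 5.75 × 10^-5
Kb = [OH-]²/(0.0035 − [OH-]) = 5.75 × 10^-5
[OH-] is not negligible relative to C₀; solve [OH-]² + 5.75e-05·[OH-] − 2.01e-07 = 0.
[OH-] = [−5.75e-05 + √(5.75e-05² + 8.05e-07)]/2 = 4.21 × 10^-4 M
pOH = −log(4.21 × 10^-4) = 3.38; pH = 14.00 − 3.38 = 10.62

pH = 10.62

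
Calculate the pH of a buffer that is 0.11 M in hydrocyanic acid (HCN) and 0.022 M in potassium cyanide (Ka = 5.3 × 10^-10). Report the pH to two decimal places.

pKa = −log(5.3 × 10^-10) = 9.276
pH = pKa + log([A⁻]/[HA]) = 9.276 + log(0.022/0.11)
pH = 9.276 + (-0.699) = 8.58

pH = 8.58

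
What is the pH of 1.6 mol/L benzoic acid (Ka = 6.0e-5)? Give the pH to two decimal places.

pH = 2.01

C6H5COOH ⇌ C6H5COO- + H+
Let x = [H+] at equilibrium. Ka = x²/(1.6 − x).
Neglecting x in the denominator: x = √(6.0 × 10^-5 × 1.6) = 9.80 × 10^-3 M
pH = −log[H+] = −log(9.80 × 10^-3) = 2.01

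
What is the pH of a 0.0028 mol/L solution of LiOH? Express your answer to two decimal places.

pH = 11.45

LiOH is a strong base; [OH-] = 0.0028 M.
pOH = -log(0.0028) = 2.55
pH = 14.00 - 2.55 = 11.45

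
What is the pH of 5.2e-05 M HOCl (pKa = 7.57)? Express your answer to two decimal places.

HOCl ⇌ OCl- + H+
Ka = 10^(−7.57) = 2.69 × 10^-8
Let x = [H+] at equilibrium. Ka = x²/(5.2e-05 − x).
Neglecting x in the denominator: x = √(2.69 × 10^-8 × 5.2e-05) = 1.18 × 10^-6 M
Check: 2.3% ionized — well under 5%, approximation valid.
pH = −log(1.18 × 10^-6) = 5.93

pH = 5.93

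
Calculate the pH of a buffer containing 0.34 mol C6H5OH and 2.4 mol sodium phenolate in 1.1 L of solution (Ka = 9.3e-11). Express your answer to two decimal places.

pKa = −log(9.3 × 10^-11) = 10.032
Using pH = pKa + log([base]/[acid]) with [base]/[acid] = 2.4/0.34:
pH = 10.032 + (+0.849) = 10.88

pH = 10.88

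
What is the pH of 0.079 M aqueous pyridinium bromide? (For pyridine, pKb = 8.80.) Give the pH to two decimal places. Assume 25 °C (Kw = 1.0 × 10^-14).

C5H5NH+ is the conjugate acid of the weak base C5H5N.
Kb = 10^(−8.80) = 1.58 × 10^-9
Ka = Kw/Kb = 1.0×10^-14 / 1.58 × 10^-9 = 6.33 × 10^-6
Ka = [H+]²/(0.079 − [H+]) = 6.33 × 10^-6
Neglecting [H+] in the denominator: [H+] = √(6.33 × 10^-6 × 0.079) = 7.07 × 10^-4 M
([H+]/C₀ = 0.9% < 5%, so the approximation holds.)
pH = −log(7.07 × 10^-4) = 3.15

pH = 3.15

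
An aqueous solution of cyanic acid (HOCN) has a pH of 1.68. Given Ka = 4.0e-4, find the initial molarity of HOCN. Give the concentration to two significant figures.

C₀ = 1.1 M

[H+] = 10^(-1.68) = 2.09 × 10^-2 M = x
Ka = x²/(C₀ − x) ⇒ C₀ = x + x²/Ka
C₀ = 2.09 × 10^-2 + (2.09 × 10^-2)²/(4.0 × 10^-4) = 1.11 M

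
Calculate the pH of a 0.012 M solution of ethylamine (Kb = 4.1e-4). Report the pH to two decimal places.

pH = 11.31

C2H5NH2 + H2O ⇌ C2H5NH3+ + OH-
From the ICE table, Kb = x²/(0.012 − x) = 4.1 × 10^-4.
The 5% rule fails; solving x² + Kb·x − Kb·C₀ = 0 exactly:
x = [−0.00041 + √(0.00041² + 1.97e-05)]/2 = 2.02 × 10^-3 M
pOH = 2.69, so pH = 14.00 − pOH = 11.31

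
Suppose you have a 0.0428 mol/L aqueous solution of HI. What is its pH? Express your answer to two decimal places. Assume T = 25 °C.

HI is a strong acid and dissociates completely, so [H+] = 0.0428 M.
pH = -log(0.0428) = 1.37

pH = 1.37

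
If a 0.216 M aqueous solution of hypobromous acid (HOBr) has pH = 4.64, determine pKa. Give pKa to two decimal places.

[H+] = 10^(-4.64) = 2.29 × 10^-5 M
At equilibrium [HA] = 0.216 − 2.29 × 10^-5 = 2.16 × 10^-1 M
Ka = [H+][A-]/[HA] = (2.29 × 10^-5)² / 2.16 × 10^-1 = 2.43 × 10^-9
pKa = -log(2.43 × 10^-9) = 8.61

pKa = 8.61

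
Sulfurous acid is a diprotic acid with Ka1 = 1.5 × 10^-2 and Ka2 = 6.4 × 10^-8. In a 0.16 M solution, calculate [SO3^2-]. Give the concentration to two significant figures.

First ionization gives [H+] ≈ [HSO3-] = 4.21 × 10^-2 M.
Second step: Ka2 = [H+][SO3^2-]/[HSO3-] ≈ [SO3^2-] (since [H+] ≈ [HSO3-]).
So [SO3^2-] ≈ Ka2.

6.4 × 10^-8 M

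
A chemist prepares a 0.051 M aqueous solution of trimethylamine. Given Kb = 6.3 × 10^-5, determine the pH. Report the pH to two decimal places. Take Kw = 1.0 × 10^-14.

pH = 11.25

(CH3)3N + H2O ⇌ (CH3)3NH+ + OH-
Kb = [OH-]²/(0.051 − [OH-]) = 6.3 × 10^-5
Neglecting [OH-] in the denominator: [OH-] = √(6.3 × 10^-5 × 0.051) = 1.79 × 10^-3 M
pOH = 2.75, so pH = 14.00 − pOH = 11.25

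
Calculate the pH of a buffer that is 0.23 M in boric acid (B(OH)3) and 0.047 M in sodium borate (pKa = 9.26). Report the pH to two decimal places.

pH = pKa + log([A⁻]/[HA]) = 9.26 + log(0.047/0.23)
pH = 9.26 + (-0.690) = 8.57

pH = 8.57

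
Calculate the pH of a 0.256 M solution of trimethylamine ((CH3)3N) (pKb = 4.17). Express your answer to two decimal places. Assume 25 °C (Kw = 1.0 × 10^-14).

(CH3)3N + H2O ⇌ (CH3)3NH+ + OH-
Kb = 10^(−4.17) = 6.76 × 10^-5
Kb = x²/(0.256 − x) = 6.76 × 10^-5
Since Kb ≪ C₀, x ≈ √(Kb·C₀) = 4.16 × 10^-3 M.
Check: 1.6% ionized — well under 5%, approximation valid.
pOH = 2.38, so pH = 14.00 − pOH = 11.62

pH = 11.62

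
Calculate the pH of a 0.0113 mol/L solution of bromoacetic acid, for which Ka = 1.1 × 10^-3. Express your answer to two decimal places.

BrCH2COOH ⇌ BrCH2COO- + H+
Ka = x²/(0.0113 − x) = 1.1 × 10^-3
The 5% rule fails; solving x² + Ka·x − Ka·C₀ = 0 exactly:
x = (−Ka + √(Ka² + 4·Ka·C₀))/2 = 3.02 × 10^-3 M
pH = −log(3.02 × 10^-3) = 2.52

pH = 2.52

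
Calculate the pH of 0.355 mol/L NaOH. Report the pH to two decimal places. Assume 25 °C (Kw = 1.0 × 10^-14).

pH = 13.55

NaOH is a strong base; [OH-] = 0.355 M.
pOH = -log(0.355) = 0.45
pH = 14.00 - 0.45 = 13.55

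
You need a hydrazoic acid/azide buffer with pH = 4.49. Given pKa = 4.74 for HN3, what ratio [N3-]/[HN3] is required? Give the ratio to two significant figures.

ratio = 0.56

pH = pKa + log(r) ⇒ log(r) = 4.49 − 4.74 = -0.25
r = [N3-]/[HN3] = 10^(-0.25) = 0.562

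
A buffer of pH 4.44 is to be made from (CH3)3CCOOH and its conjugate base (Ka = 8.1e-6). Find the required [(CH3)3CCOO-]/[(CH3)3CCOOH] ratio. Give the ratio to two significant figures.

pKa = -log(8.1 × 10^-6) = 5.092
pH = pKa + log(r) ⇒ log(r) = 4.44 − 5.092 = -0.652
r = [(CH3)3CCOO-]/[(CH3)3CCOOH] = 10^(-0.652) = 0.223

ratio = 0.22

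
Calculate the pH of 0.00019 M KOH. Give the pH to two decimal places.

KOH is a strong base; [OH-] = 0.00019 M.
pOH = -log(0.00019) = 3.72
pH = 14.00 - 3.72 = 10.28

pH = 10.28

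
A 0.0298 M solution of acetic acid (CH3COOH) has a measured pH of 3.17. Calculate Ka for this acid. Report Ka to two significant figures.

Ka = 1.6 × 10^-5

[H+] = 10^(-3.17) = 6.76 × 10^-4 M
At equilibrium [HA] = 0.0298 − 6.76 × 10^-4 = 2.91 × 10^-2 M
Ka = [H+][A-]/[HA] = (6.76 × 10^-4)² / 2.91 × 10^-2 = 1.6 × 10^-5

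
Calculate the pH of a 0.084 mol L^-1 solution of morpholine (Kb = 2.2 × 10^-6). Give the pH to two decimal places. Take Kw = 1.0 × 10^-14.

C4H8ONH + H2O ⇌ C4H8ONH2+ + OH-
From the ICE table, Kb = [OH-]²/(0.084 − [OH-]) = 2.2 × 10^-6.
Since Kb ≪ C₀, [OH-] ≈ √(Kb·C₀) = 4.30 × 10^-4 M.
Check: 0.51% ionized — well under 5%, approximation valid.
pOH = −log(4.30 × 10^-4) = 3.37; pH = 14.00 − 3.37 = 10.63

pH = 10.63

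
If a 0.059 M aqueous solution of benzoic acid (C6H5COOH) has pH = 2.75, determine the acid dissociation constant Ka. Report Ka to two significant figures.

Ka = 5.5 × 10^-5

[H+] = 10^(-2.75) = 1.78 × 10^-3 M
At equilibrium [HA] = 0.059 − 1.78 × 10^-3 = 5.72 × 10^-2 M
Ka = [H+][A-]/[HA] = (1.78 × 10^-3)² / 5.72 × 10^-2 = 5.5 × 10^-5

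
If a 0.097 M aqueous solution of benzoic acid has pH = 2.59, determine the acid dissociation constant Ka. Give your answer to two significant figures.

Ka = 7.0 × 10^-5

[H+] = 10^(-2.59) = 2.57 × 10^-3 M
At equilibrium [HA] = 0.097 − 2.57 × 10^-3 = 9.44 × 10^-2 M
Ka = [H+][A-]/[HA] = (2.57 × 10^-3)² / 9.44 × 10^-2 = 7.0 × 10^-5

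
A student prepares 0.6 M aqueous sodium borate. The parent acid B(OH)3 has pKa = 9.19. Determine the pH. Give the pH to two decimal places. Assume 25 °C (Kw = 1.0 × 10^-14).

B(OH)4- is the conjugate base of the weak acid B(OH)3.
Ka = 10^(−9.19) = 6.46 × 10^-10
Kb = Kw/Ka = 1.0×10^-14 / 6.46 × 10^-10 = 1.55 × 10^-5
From the ICE table, Kb = x²/(0.6 − x) = 1.55 × 10^-5.
Neglecting x in the denominator: x = √(1.55 × 10^-5 × 0.6) = 3.05 × 10^-3 M
pOH = −log(3.05 × 10^-3) = 2.52; pH = 14.00 − 2.52 = 11.48

pH = 11.48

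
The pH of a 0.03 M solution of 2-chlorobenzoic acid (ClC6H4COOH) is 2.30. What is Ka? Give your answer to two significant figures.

[H+] = 10^(-2.30) = 5.01 × 10^-3 M
At equilibrium [HA] = 0.03 − 5.01 × 10^-3 = 2.50 × 10^-2 M
Ka = [H+][A-]/[HA] = (5.01 × 10^-3)² / 2.50 × 10^-2 = 1.0 × 10^-3

Ka = 1.0 × 10^-3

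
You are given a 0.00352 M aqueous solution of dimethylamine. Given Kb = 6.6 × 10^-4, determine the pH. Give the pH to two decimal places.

(CH3)2NH + H2O ⇌ (CH3)2NH2+ + OH-
Kb = x²/(0.00352 − x) = 6.6 × 10^-4
The 5% rule fails; solving x² + Kb·x − Kb·C₀ = 0 exactly:
x = [−0.00066 + √(0.00066² + 9.29e-06)]/2 = 1.23 × 10^-3 M
pOH = −log(1.23 × 10^-3) = 2.91; pH = 14.00 − 2.91 = 11.09

pH = 11.09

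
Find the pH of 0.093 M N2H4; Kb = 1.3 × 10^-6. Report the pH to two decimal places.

pH = 10.54

N2H4 + H2O ⇌ N2H5+ + OH-
Kb = [OH-]²/(0.093 − [OH-]) = 1.3 × 10^-6
Assume [OH-] ≪ 0.093: [OH-] ≈ √(1.3 × 10^-6 × 0.093) = 3.48 × 10^-4 M
pOH = −log(3.48 × 10^-4) = 3.46; pH = 14.00 − 3.46 = 10.54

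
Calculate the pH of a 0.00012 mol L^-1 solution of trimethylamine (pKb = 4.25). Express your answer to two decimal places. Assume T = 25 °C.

(CH3)3N + H2O ⇌ (CH3)3NH+ + OH-
Kb = 10^(−4.25) = 5.62 × 10^-5
Kb = x²/(0.00012 − x) = 5.62 × 10^-5
Here C₀/Kb ≈ 2.14, so the small-x approximation fails. Use the quadratic:
x = (−Kb + √(Kb² + 4·Kb·C₀))/2 = 5.87 × 10^-5 M
pOH = 4.23, so pH = 14.00 − pOH = 9.77

pH = 9.77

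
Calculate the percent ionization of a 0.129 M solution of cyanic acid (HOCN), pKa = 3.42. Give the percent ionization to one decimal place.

5.3%

HOCN ⇌ OCN- + H+; let x = [H+] at equilibrium.
Ka = 10^(−3.42) = 3.80 × 10^-4
Solve x² + 0.00038x − 4.9e-05 = 0 → x = 6.81 × 10^-3 M
% ionization = x/C₀ × 100% = 6.81 × 10^-3/0.129 × 100% = 5.3%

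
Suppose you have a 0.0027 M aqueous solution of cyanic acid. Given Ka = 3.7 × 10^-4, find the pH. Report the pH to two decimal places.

HOCN ⇌ OCN- + H+
Ka = x²/(0.0027 − x) = 3.7 × 10^-4
Here C₀/Ka ≈ 7.3, so the small-x approximation fails. Use the quadratic:
x = [−0.00037 + √(0.00037² + 4e-06)]/2 = 8.31 × 10^-4 M
pH = −log[H+] = −log(8.31 × 10^-4) = 3.08

pH = 3.08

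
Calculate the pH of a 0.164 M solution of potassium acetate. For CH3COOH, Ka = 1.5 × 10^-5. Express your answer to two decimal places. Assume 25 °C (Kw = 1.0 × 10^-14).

CH3COO- is the conjugate base of the weak acid CH3COOH.
Kb = Kw/Ka = 1.0×10^-14 / 1.5 × 10^-5 = 6.67 × 10^-10
From the ICE table, Kb = [OH-]²/(0.164 − [OH-]) = 6.67 × 10^-10.
Neglecting [OH-] in the denominator: [OH-] = √(6.67 × 10^-10 × 0.164) = 1.05 × 10^-5 M
pOH = 4.98, so pH = 14.00 − pOH = 9.02

pH = 9.02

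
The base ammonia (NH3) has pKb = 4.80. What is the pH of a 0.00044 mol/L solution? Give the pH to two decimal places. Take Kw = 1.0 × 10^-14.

NH3 + H2O ⇌ NH4+ + OH-
Kb = 10^(−4.80) = 1.58 × 10^-5
Kb = x²/(0.00044 − x) = 1.58 × 10^-5
The 5% rule fails; solving x² + Kb·x − Kb·C₀ = 0 exactly:
x = [−1.58e-05 + √(1.58e-05² + 2.78e-08)]/2 = 7.59 × 10^-5 M
pOH = 4.12, so pH = 14.00 − pOH = 9.88

pH = 9.88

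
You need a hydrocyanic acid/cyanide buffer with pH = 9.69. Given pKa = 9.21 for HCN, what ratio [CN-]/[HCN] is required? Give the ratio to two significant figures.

ratio = 3.0

pH = pKa + log(r) ⇒ log(r) = 9.69 − 9.21 = +0.48
r = [CN-]/[HCN] = 10^(+0.48) = 3.02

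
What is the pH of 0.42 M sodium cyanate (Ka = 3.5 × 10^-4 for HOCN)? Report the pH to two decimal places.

OCN- is the conjugate base of the weak acid HOCN.
Kb = Kw/Ka = 1.0×10^-14 / 3.5 × 10^-4 = 2.86 × 10^-11
Kb = x²/(0.42 − x) = 2.86 × 10^-11
Assume x ≪ 0.42: x ≈ √(2.86 × 10^-11 × 0.42) = 3.47 × 10^-6 M
Check: 0.00083% ionized — well under 5%, approximation valid.
pOH = −log(3.47 × 10^-6) = 5.46; pH = 14.00 − 5.46 = 8.54

pH = 8.54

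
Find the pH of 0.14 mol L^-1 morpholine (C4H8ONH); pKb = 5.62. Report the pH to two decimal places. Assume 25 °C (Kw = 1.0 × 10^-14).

pH = 10.76

C4H8ONH + H2O ⇌ C4H8ONH2+ + OH-
Kb = 10^(−5.62) = 2.40 × 10^-6
From the ICE table, Kb = [OH-]²/(0.14 − [OH-]) = 2.40 × 10^-6.
Neglecting [OH-] in the denominator: [OH-] = √(2.40 × 10^-6 × 0.14) = 5.80 × 10^-4 M
pOH = 3.24, so pH = 14.00 − pOH = 10.76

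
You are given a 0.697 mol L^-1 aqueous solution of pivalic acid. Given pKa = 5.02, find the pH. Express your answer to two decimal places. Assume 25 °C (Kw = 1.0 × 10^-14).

(CH3)3CCOOH ⇌ (CH3)3CCOO- + H+
Ka = 10^(−5.02) = 9.55 × 10^-6
From the ICE table, Ka = [H+]²/(0.697 − [H+]) = 9.55 × 10^-6.
Assume [H+] ≪ 0.697: [H+] ≈ √(9.55 × 10^-6 × 0.697) = 2.58 × 10^-3 M
Check: 0.37% ionized — well under 5%, approximation valid.
pH = −log[H+] = −log(2.58 × 10^-3) = 2.59

pH = 2.59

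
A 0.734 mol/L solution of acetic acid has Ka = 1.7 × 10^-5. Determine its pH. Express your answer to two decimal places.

pH = 2.45

CH3COOH ⇌ CH3COO- + H+
Ka = [H+]²/(0.734 − [H+]) = 1.7 × 10^-5
Neglecting [H+] in the denominator: [H+] = √(1.7 × 10^-5 × 0.734) = 3.53 × 10^-3 M
Check: 0.48% ionized — well under 5%, approximation valid.
pH = −log[H+] = −log(3.53 × 10^-3) = 2.45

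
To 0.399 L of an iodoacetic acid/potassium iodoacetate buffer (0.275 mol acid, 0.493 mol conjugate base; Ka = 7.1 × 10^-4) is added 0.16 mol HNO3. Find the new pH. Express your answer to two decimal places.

pH = 3.03

After neutralization: n(ICH2COOH) = 0.435 mol, n(ICH2COO-) = 0.333 mol.
pKa = −log(7.1 × 10^-4) = 3.149
Henderson–Hasselbalch with mole ratio 0.333/0.435: pH = 3.149 + (-0.116)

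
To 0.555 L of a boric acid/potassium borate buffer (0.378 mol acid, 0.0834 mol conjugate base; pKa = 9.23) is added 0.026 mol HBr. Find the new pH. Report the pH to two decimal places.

After neutralization: n(B(OH)3) = 0.404 mol, n(B(OH)4-) = 0.0574 mol.
Henderson–Hasselbalch with mole ratio 0.0574/0.404: pH = 9.23 + (-0.847)

pH = 8.38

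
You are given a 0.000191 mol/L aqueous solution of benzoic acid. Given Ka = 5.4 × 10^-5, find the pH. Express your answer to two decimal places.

pH = 4.11

C6H5COOH ⇌ C6H5COO- + H+
Let x = [H+] at equilibrium. Ka = x²/(0.000191 − x).
x is not negligible relative to C₀; solve x² + 5.4e-05·x − 1.03e-08 = 0.
x = (−Ka + √(Ka² + 4·Ka·C₀))/2 = 7.81 × 10^-5 M
pH = −log[H+] = −log(7.81 × 10^-5) = 4.11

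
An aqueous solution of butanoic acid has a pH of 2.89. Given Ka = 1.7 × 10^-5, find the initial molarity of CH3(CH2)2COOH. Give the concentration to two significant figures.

C₀ = 9.9 × 10^-2 M

[H+] = 10^(-2.89) = 1.29 × 10^-3 M = x
Ka = x²/(C₀ − x) ⇒ C₀ = x + x²/Ka
C₀ = 1.29 × 10^-3 + (1.29 × 10^-3)²/(1.7 × 10^-5) = 9.92 × 10^-2 M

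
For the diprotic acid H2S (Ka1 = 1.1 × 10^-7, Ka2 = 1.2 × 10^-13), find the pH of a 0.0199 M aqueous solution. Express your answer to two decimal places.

pH = 4.33

Since Ka1 ≫ Ka2, the first ionization dominates [H+].
Ka1 = x²/(0.0199 − x) = 1.1 × 10^-7
x ≈ √(1.1 × 10^-7 × 0.0199) = 4.68 × 10^-5 M
pH = −log(4.68 × 10^-5) = 4.33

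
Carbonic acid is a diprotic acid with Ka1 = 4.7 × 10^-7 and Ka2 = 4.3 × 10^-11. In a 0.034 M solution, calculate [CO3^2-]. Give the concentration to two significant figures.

First ionization gives [H+] ≈ [HCO3-] = 1.26 × 10^-4 M.
Second step: Ka2 = [H+][CO3^2-]/[HCO3-] ≈ [CO3^2-] (since [H+] ≈ [HCO3-]).
So [CO3^2-] ≈ Ka2.

4.3 × 10^-11 M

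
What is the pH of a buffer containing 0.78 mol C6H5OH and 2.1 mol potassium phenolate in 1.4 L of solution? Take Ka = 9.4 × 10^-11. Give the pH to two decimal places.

pH = 10.46

pKa = −log(9.4 × 10^-11) = 10.027
pH = pKa + log([A⁻]/[HA]) = 10.027 + log(2.1/0.78)
pH = 10.027 + (+0.430) = 10.46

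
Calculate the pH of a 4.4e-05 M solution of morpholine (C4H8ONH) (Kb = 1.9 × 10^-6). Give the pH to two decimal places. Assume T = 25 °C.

C4H8ONH + H2O ⇌ C4H8ONH2+ + OH-
Kb = [OH-]²/(4.4e-05 − [OH-]) = 1.9 × 10^-6
Here C₀/Kb ≈ 23.2, so the small-[OH-] approximation fails. Use the quadratic:
[OH-] = [−1.9e-06 + √(1.9e-06² + 3.34e-10)]/2 = 8.24 × 10^-6 M
pOH = −log(8.24 × 10^-6) = 5.08; pH = 14.00 − 5.08 = 8.92

pH = 8.92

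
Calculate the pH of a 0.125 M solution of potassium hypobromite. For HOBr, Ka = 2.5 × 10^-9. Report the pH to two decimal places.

OBr- is the conjugate base of the weak acid HOBr.
Kb = Kw/Ka = 1.0×10^-14 / 2.5 × 10^-9 = 4.00 × 10^-6
Kb = [OH-]²/(0.125 − [OH-]) = 4.00 × 10^-6
Neglecting [OH-] in the denominator: [OH-] = √(4.00 × 10^-6 × 0.125) = 7.07 × 10^-4 M
Check: 0.57% ionized — well under 5%, approximation valid.
pOH = −log(7.07 × 10^-4) = 3.15; pH = 14.00 − 3.15 = 10.85

pH = 10.85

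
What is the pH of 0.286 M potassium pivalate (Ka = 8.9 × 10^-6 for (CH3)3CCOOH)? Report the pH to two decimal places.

pH = 9.25

(CH3)3CCOO- is the conjugate base of the weak acid (CH3)3CCOOH.
Kb = Kw/Ka = 1.0×10^-14 / 8.9 × 10^-6 = 1.12 × 10^-9
Kb = [OH-]²/(0.286 − [OH-]) = 1.12 × 10^-9
Assume [OH-] ≪ 0.286: [OH-] ≈ √(1.12 × 10^-9 × 0.286) = 1.79 × 10^-5 M
pOH = 4.75, so pH = 14.00 − pOH = 9.25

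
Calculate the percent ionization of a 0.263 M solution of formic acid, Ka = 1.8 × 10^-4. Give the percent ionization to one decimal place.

2.6%

HCOOH ⇌ HCOO- + H+; let x = [H+] at equilibrium.
x ≈ √(Ka·C₀) = √(1.8 × 10^-4 × 0.263) = 6.88 × 10^-3 M
% ionization = x/C₀ × 100% = 6.88 × 10^-3/0.263 × 100% = 2.6%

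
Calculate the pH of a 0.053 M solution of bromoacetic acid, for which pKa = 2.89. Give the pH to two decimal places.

pH = 2.12

BrCH2COOH ⇌ BrCH2COO- + H+
Ka = 10^(−2.89) = 1.29 × 10^-3
From the ICE table, Ka = x²/(0.053 − x) = 1.29 × 10^-3.
Here C₀/Ka ≈ 41.1, so the small-x approximation fails. Use the quadratic:
x = [−0.00129 + √(0.00129² + 0.000273)]/2 = 7.65 × 10^-3 M
pH = −log(7.65 × 10^-3) = 2.12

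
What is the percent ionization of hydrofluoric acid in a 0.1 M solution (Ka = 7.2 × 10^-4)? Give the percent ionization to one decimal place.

8.1%

HF ⇌ F- + H+; let x = [H+] at equilibrium.
Ka = x²/(C₀ − x); solving the quadratic gives x = 8.13 × 10^-3 M.
% ionization = x/C₀ × 100% = 8.13 × 10^-3/0.1 × 100% = 8.1%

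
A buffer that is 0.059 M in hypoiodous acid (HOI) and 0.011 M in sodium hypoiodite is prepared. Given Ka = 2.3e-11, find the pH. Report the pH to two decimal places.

pH = 9.91

pKa = −log(2.3 × 10^-11) = 10.638
pH = pKa + log([A⁻]/[HA]) = 10.638 + log(0.011/0.059)
pH = 10.638 + (-0.729) = 9.91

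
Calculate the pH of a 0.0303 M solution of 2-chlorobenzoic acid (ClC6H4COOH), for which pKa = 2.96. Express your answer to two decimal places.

pH = 2.28

ClC6H4COOH ⇌ ClC6H4COO- + H+
Ka = 10^(−2.96) = 1.10 × 10^-3
Let x = [H+] at equilibrium. Ka = x²/(0.0303 − x).
x is not negligible relative to C₀; solve x² + 0.0011·x − 3.33e-05 = 0.
x = (−Ka + √(Ka² + 4·Ka·C₀))/2 = 5.25 × 10^-3 M
pH = −log[H+] = −log(5.25 × 10^-3) = 2.28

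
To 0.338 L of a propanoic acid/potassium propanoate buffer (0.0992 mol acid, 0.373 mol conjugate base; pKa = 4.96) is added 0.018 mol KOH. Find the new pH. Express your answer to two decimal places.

After neutralization: n(CH3CH2COOH) = 0.0812 mol, n(CH3CH2COO-) = 0.391 mol.
pH = pKa + log(n_CH3CH2COO-/n_CH3CH2COOH) = 4.96 + log(0.391/0.0812) = 4.96 + (+0.683)

pH = 5.64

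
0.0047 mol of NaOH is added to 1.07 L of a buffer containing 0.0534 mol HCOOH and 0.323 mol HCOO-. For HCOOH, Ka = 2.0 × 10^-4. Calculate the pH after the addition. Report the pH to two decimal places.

pH = 4.53

After neutralization: n(HCOOH) = 0.0487 mol, n(HCOO-) = 0.328 mol.
pKa = −log(2.0 × 10^-4) = 3.699
Henderson–Hasselbalch with mole ratio 0.328/0.0487: pH = 3.699 + (+0.828)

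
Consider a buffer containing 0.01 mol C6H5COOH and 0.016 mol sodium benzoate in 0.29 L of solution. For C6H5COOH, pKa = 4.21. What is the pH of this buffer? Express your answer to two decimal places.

pH = 4.41

Henderson–Hasselbalch: pH = pKa + log([C6H5COO-]/[C6H5COOH]) = 4.21 + log(0.016/0.01)
pH = 4.21 + (+0.204) = 4.41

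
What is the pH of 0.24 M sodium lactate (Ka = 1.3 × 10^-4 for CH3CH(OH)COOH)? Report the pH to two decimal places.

pH = 8.63

CH3CH(OH)COO- is the conjugate base of the weak acid CH3CH(OH)COOH.
Kb = Kw/Ka = 1.0×10^-14 / 1.3 × 10^-4 = 7.69 × 10^-11
Let x = [OH-] at equilibrium. Kb = x²/(0.24 − x).
Neglecting x in the denominator: x = √(7.69 × 10^-11 × 0.24) = 4.30 × 10^-6 M
Check: 0.0018% ionized — well under 5%, approximation valid.
pOH = 5.37, so pH = 14.00 − pOH = 8.63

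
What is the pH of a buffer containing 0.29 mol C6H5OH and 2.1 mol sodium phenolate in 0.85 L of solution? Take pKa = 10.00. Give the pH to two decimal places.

pH = 10.86

pH = pKa + log([A⁻]/[HA]) = 10.00 + log(2.1/0.29)
pH = 10.00 + (+0.860) = 10.86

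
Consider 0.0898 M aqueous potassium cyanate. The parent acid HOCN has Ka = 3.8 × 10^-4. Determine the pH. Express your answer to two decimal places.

pH = 8.19

OCN- is the conjugate base of the weak acid HOCN.
Kb = Kw/Ka = 1.0×10^-14 / 3.8 × 10^-4 = 2.63 × 10^-11
From the ICE table, Kb = x²/(0.0898 − x) = 2.63 × 10^-11.
Neglecting x in the denominator: x = √(2.63 × 10^-11 × 0.0898) = 1.54 × 10^-6 M
Check: 0.0017% ionized — well under 5%, approximation valid.
pOH = 5.81, so pH = 14.00 − pOH = 8.19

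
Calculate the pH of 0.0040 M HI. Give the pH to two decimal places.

pH = 2.40

HI is a strong acid and dissociates completely, so [H+] = 0.0040 M.
pH = -log(0.004) = 2.40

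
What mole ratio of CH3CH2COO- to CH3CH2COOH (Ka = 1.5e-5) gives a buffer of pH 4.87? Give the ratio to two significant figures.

ratio = 1.1

pKa = -log(1.5 × 10^-5) = 4.824
pH = pKa + log(r) ⇒ log(r) = 4.87 − 4.824 = +0.046
r = [CH3CH2COO-]/[CH3CH2COOH] = 10^(+0.046) = 1.11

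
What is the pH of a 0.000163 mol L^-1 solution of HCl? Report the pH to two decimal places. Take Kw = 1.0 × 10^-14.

pH = 3.79

HCl is a strong acid and dissociates completely, so [H+] = 0.000163 M.
pH = -log(0.000163) = 3.79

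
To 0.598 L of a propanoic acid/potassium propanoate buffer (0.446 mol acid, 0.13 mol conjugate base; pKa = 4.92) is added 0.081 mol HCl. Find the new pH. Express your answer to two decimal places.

pH = 3.89

After neutralization: n(CH3CH2COOH) = 0.527 mol, n(CH3CH2COO-) = 0.049 mol.
pH = pKa + log([A⁻]/[HA]) = 4.92 + log(0.049/0.527) = 4.92 -1.032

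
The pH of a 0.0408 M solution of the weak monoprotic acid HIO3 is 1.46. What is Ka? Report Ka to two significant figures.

[H+] = 10^(-1.46) = 3.47 × 10^-2 M
At equilibrium [HA] = 0.0408 − 3.47 × 10^-2 = 6.10 × 10^-3 M
Ka = [H+][A-]/[HA] = (3.47 × 10^-2)² / 6.10 × 10^-3 = 2.0 × 10^-1

Ka = 2.0 × 10^-1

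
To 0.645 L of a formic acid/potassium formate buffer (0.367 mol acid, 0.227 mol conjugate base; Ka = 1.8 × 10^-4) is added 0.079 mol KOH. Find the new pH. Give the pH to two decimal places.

OH- converts HCOOH to HCOO-: HCOOH → 0.288 mol, HCOO- → 0.306 mol.
pKa = −log(1.8 × 10^-4) = 3.745
Henderson–Hasselbalch with mole ratio 0.306/0.288: pH = 3.745 + (+0.026)

pH = 3.77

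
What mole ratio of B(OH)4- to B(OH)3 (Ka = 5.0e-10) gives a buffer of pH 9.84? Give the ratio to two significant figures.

ratio = 3.5

pKa = -log(5.0 × 10^-10) = 9.301
pH = pKa + log(r) ⇒ log(r) = 9.84 − 9.301 = +0.539
r = [B(OH)4-]/[B(OH)3] = 10^(+0.539) = 3.46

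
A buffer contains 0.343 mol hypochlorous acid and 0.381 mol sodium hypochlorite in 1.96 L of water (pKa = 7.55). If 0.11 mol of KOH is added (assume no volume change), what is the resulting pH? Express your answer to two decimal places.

OH- converts HOCl to OCl-: HOCl → 0.233 mol, OCl- → 0.491 mol.
pH = pKa + log(n_OCl-/n_HOCl) = 7.55 + log(0.491/0.233) = 7.55 + (+0.324)

pH = 7.87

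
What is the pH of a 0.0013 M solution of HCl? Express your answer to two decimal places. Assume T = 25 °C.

HCl is a strong acid and dissociates completely, so [H+] = 0.0013 M.
pH = -log(0.0013) = 2.89

pH = 2.89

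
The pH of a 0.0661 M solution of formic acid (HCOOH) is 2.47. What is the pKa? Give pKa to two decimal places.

[H+] = 10^(-2.47) = 3.39 × 10^-3 M
At equilibrium [HA] = 0.0661 − 3.39 × 10^-3 = 6.27 × 10^-2 M
Ka = [H+][A-]/[HA] = (3.39 × 10^-3)² / 6.27 × 10^-2 = 1.83 × 10^-4
pKa = -log(1.83 × 10^-4) = 3.74

pKa = 3.74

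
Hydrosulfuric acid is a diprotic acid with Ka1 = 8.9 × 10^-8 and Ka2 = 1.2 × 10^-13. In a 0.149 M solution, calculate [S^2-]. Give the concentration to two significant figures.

First ionization gives [H+] ≈ [HS-] = 1.15 × 10^-4 M.
Second step: Ka2 = [H+][S^2-]/[HS-] ≈ [S^2-] (since [H+] ≈ [HS-]).
So [S^2-] ≈ Ka2.

1.2 × 10^-13 M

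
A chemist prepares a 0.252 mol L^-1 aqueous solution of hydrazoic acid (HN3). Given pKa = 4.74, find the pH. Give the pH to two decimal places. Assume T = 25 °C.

pH = 2.67

HN3 ⇌ N3- + H+
Ka = 10^(−4.74) = 1.82 × 10^-5
Let x = [H+] at equilibrium. Ka = x²/(0.252 − x).
Assume x ≪ 0.252: x ≈ √(1.82 × 10^-5 × 0.252) = 2.14 × 10^-3 M
pH = −log(2.14 × 10^-3) = 2.67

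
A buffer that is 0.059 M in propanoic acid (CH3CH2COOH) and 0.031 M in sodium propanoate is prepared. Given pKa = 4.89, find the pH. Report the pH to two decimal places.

Using pH = pKa + log([base]/[acid]) with [base]/[acid] = 0.031/0.059:
pH = 4.89 + (-0.279) = 4.61

pH = 4.61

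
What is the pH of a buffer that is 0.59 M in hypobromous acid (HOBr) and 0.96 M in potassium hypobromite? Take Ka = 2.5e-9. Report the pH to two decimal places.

pKa = −log(2.5 × 10^-9) = 8.602
Henderson–Hasselbalch: pH = pKa + log([OBr-]/[HOBr]) = 8.602 + log(0.96/0.59)
pH = 8.602 + (+0.211) = 8.81

pH = 8.81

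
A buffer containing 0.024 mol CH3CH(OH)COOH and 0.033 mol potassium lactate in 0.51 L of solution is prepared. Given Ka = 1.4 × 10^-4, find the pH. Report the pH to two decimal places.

pH = 3.99

pKa = −log(1.4 × 10^-4) = 3.854
pH = pKa + log([A⁻]/[HA]) = 3.854 + log(0.033/0.024)
pH = 3.854 + (+0.138) = 3.99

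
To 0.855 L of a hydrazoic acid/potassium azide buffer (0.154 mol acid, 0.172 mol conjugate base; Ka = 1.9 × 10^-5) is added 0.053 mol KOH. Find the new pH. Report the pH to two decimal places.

pH = 5.07

OH- converts HN3 to N3-: HN3 → 0.101 mol, N3- → 0.225 mol.
pKa = −log(1.9 × 10^-5) = 4.721
pH = pKa + log([A⁻]/[HA]) = 4.721 + log(0.225/0.101) = 4.721 +0.348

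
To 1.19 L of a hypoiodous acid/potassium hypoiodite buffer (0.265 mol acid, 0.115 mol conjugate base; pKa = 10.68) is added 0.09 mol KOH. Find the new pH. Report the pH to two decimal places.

pH = 10.75

OH- converts HOI to OI-: HOI → 0.175 mol, OI- → 0.205 mol.
Henderson–Hasselbalch with mole ratio 0.205/0.175: pH = 10.68 + (+0.069)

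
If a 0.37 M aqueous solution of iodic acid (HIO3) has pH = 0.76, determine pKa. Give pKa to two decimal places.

pKa = 0.81

[H+] = 10^(-0.76) = 1.74 × 10^-1 M
At equilibrium [HA] = 0.37 − 1.74 × 10^-1 = 1.96 × 10^-1 M
Ka = [H+][A-]/[HA] = (1.74 × 10^-1)² / 1.96 × 10^-1 = 1.54 × 10^-1
pKa = -log(1.54 × 10^-1) = 0.81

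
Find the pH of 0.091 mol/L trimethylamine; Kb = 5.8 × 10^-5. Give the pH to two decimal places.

pH = 11.36

(CH3)3N + H2O ⇌ (CH3)3NH+ + OH-
Let x = [OH-] at equilibrium. Kb = x²/(0.091 − x).
Assume x ≪ 0.091: x ≈ √(5.8 × 10^-5 × 0.091) = 2.30 × 10^-3 M
Check: 2.5% ionized — well under 5%, approximation valid.
pOH = −log(2.30 × 10^-3) = 2.64; pH = 14.00 − 2.64 = 11.36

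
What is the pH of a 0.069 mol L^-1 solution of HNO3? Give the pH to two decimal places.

pH = 1.16

HNO3 is a strong acid and dissociates completely, so [H+] = 0.069 M.
pH = -log(0.069) = 1.16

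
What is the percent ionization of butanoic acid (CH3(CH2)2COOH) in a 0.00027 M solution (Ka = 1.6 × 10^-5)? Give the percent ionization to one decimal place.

CH3(CH2)2COOH ⇌ CH3(CH2)2COO- + H+; let x = [H+] at equilibrium.
Solve x² + 1.6e-05x − 4.32e-09 = 0 → x = 5.82 × 10^-5 M
Fraction ionized = 5.82 × 10^-5 / 0.00027 = 0.2156 → 21.6%

21.6%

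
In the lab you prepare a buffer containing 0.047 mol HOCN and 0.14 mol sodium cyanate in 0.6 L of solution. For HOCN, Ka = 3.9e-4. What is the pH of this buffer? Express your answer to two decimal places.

pH = 3.88

pKa = −log(3.9 × 10^-4) = 3.409
Using pH = pKa + log([base]/[acid]) with [base]/[acid] = 0.14/0.047:
pH = 3.409 + (+0.474) = 3.88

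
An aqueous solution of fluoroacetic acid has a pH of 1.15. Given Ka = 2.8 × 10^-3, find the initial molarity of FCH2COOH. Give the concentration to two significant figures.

[H+] = 10^(-1.15) = 7.08 × 10^-2 M = x
Ka = x²/(C₀ − x) ⇒ C₀ = x + x²/Ka
C₀ = 7.08 × 10^-2 + (7.08 × 10^-2)²/(2.8 × 10^-3) = 1.86 M

C₀ = 1.9 M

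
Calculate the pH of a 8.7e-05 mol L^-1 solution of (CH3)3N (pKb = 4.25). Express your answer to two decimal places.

(CH3)3N + H2O ⇌ (CH3)3NH+ + OH-
Kb = 10^(−4.25) = 5.62 × 10^-5
Kb = [OH-]²/(8.7e-05 − [OH-]) = 5.62 × 10^-5
Here C₀/Kb ≈ 1.55, so the small-[OH-] approximation fails. Use the quadratic:
[OH-] = (−Kb + √(Kb² + 4·Kb·C₀))/2 = 4.73 × 10^-5 M
pOH = 4.33, so pH = 14.00 − pOH = 9.67

pH = 9.67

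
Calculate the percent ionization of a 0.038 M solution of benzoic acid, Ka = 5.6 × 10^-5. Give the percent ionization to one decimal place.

3.8%

C6H5COOH ⇌ C6H5COO- + H+; let x = [H+] at equilibrium.
x ≈ √(Ka·C₀) = √(5.6 × 10^-5 × 0.038) = 1.46 × 10^-3 M
Fraction ionized = 1.46 × 10^-3 / 0.038 = 0.0384 → 3.8%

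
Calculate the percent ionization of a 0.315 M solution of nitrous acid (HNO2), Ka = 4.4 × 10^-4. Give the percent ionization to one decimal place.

HNO2 ⇌ NO2- + H+; let x = [H+] at equilibrium.
x ≈ √(Ka·C₀) = √(4.4 × 10^-4 × 0.315) = 1.18 × 10^-2 M
Fraction ionized = 1.18 × 10^-2 / 0.315 = 0.0375 → 3.7%

3.7%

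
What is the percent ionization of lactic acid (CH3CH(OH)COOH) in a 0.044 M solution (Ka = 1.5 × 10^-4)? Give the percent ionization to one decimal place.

CH3CH(OH)COOH ⇌ CH3CH(OH)COO- + H+; let x = [H+] at equilibrium.
Ka = x²/(C₀ − x); solving the quadratic gives x = 2.50 × 10^-3 M.
% ionization = x/C₀ × 100% = 2.50 × 10^-3/0.044 × 100% = 5.7%

5.7%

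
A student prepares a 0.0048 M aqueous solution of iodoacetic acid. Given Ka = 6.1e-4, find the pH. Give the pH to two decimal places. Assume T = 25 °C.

pH = 2.84

ICH2COOH ⇌ ICH2COO- + H+
From the ICE table, Ka = x²/(0.0048 − x) = 6.1 × 10^-4.
The 5% rule fails; solving x² + Ka·x − Ka·C₀ = 0 exactly:
x = (−Ka + √(Ka² + 4·Ka·C₀))/2 = 1.43 × 10^-3 M
pH = −log[H+] = −log(1.43 × 10^-3) = 2.84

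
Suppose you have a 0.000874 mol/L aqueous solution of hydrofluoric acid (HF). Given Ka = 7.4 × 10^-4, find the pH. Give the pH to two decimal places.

pH = 3.29

HF ⇌ F- + H+
From the ICE table, Ka = [H+]²/(0.000874 − [H+]) = 7.4 × 10^-4.
Here C₀/Ka ≈ 1.18, so the small-[H+] approximation fails. Use the quadratic:
[H+] = [−0.00074 + √(0.00074² + 2.59e-06)]/2 = 5.15 × 10^-4 M
pH = −log[H+] = −log(5.15 × 10^-4) = 3.29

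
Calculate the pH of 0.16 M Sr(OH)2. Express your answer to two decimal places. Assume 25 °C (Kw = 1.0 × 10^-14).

pH = 13.51

Sr(OH)2 is a strong base (each formula unit releases 2 OH-); [OH-] = 0.32 M.
pOH = -log(0.32) = 0.49
pH = 14.00 - 0.49 = 13.51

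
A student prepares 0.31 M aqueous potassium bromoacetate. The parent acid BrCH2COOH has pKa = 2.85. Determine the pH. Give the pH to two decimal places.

pH = 8.17

BrCH2COO- is the conjugate base of the weak acid BrCH2COOH.
Ka = 10^(−2.85) = 1.41 × 10^-3
Kb = Kw/Ka = 1.0×10^-14 / 1.41 × 10^-3 = 7.09 × 10^-12
From the ICE table, Kb = x²/(0.31 − x) = 7.09 × 10^-12.
Neglecting x in the denominator: x = √(7.09 × 10^-12 × 0.31) = 1.48 × 10^-6 M
pOH = 5.83, so pH = 14.00 − pOH = 8.17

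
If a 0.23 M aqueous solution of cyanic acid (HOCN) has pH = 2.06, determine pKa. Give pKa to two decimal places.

pKa = 3.46

[H+] = 10^(-2.06) = 8.71 × 10^-3 M
At equilibrium [HA] = 0.23 − 8.71 × 10^-3 = 2.21 × 10^-1 M
Ka = [H+][A-]/[HA] = (8.71 × 10^-3)² / 2.21 × 10^-1 = 3.43 × 10^-4
pKa = -log(3.43 × 10^-4) = 3.46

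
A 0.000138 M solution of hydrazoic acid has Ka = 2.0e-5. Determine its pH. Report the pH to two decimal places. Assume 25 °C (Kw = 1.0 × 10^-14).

HN3 ⇌ N3- + H+
Ka = [H+]²/(0.000138 − [H+]) = 2.0 × 10^-5
[H+] is not negligible relative to C₀; solve [H+]² + 2e-05·[H+] − 2.76e-09 = 0.
[H+] = (−Ka + √(Ka² + 4·Ka·C₀))/2 = 4.35 × 10^-5 M
pH = −log(4.35 × 10^-5) = 4.36

pH = 4.36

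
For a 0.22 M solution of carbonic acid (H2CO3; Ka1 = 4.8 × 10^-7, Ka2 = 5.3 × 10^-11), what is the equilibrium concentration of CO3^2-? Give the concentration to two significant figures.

First ionization gives [H+] ≈ [HCO3-] = 3.25 × 10^-4 M.
Second step: Ka2 = [H+][CO3^2-]/[HCO3-] ≈ [CO3^2-] (since [H+] ≈ [HCO3-]).
So [CO3^2-] ≈ Ka2.

5.3 × 10^-11 M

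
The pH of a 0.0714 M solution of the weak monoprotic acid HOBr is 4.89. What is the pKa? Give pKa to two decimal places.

pKa = 8.63

[H+] = 10^(-4.89) = 1.29 × 10^-5 M
At equilibrium [HA] = 0.0714 − 1.29 × 10^-5 = 7.14 × 10^-2 M
Ka = [H+][A-]/[HA] = (1.29 × 10^-5)² / 7.14 × 10^-2 = 2.33 × 10^-9
pKa = -log(2.33 × 10^-9) = 8.63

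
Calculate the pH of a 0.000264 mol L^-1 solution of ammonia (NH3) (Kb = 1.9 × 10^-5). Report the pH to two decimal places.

NH3 + H2O ⇌ NH4+ + OH-
From the ICE table, Kb = [OH-]²/(0.000264 − [OH-]) = 1.9 × 10^-5.
[OH-] is not negligible relative to C₀; solve [OH-]² + 1.9e-05·[OH-] − 5.02e-09 = 0.
[OH-] = (−Kb + √(Kb² + 4·Kb·C₀))/2 = 6.20 × 10^-5 M
pOH = 4.21, so pH = 14.00 − pOH = 9.79

pH = 9.79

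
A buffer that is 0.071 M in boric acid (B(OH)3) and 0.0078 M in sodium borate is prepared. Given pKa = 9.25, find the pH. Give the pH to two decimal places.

Using pH = pKa + log([base]/[acid]) with [base]/[acid] = 0.0078/0.071:
pH = 9.25 + (-0.959) = 8.29

pH = 8.29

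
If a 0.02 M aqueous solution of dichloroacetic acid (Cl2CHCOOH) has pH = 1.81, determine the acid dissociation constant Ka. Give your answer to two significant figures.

[H+] = 10^(-1.81) = 1.55 × 10^-2 M
At equilibrium [HA] = 0.02 − 1.55 × 10^-2 = 4.50 × 10^-3 M
Ka = [H+][A-]/[HA] = (1.55 × 10^-2)² / 4.50 × 10^-3 = 5.3 × 10^-2

Ka = 5.3 × 10^-2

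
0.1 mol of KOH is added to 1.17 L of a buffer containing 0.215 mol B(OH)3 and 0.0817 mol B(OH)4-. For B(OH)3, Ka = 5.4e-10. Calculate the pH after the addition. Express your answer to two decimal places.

OH- converts B(OH)3 to B(OH)4-: B(OH)3 → 0.115 mol, B(OH)4- → 0.182 mol.
pKa = −log(5.4 × 10^-10) = 9.268
Henderson–Hasselbalch with mole ratio 0.182/0.115: pH = 9.268 + (+0.199)

pH = 9.47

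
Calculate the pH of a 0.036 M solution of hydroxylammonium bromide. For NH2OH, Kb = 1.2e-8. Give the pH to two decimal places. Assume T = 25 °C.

pH = 3.76

NH3OH+ is the conjugate acid of the weak base NH2OH.
Ka = Kw/Kb = 1.0×10^-14 / 1.2 × 10^-8 = 8.33 × 10^-7
Ka = [H+]²/(0.036 − [H+]) = 8.33 × 10^-7
Neglecting [H+] in the denominator: [H+] = √(8.33 × 10^-7 × 0.036) = 1.73 × 10^-4 M
pH = −log(1.73 × 10^-4) = 3.76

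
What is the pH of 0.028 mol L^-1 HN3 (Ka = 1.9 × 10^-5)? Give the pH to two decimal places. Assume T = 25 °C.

HN3 ⇌ N3- + H+
Let x = [H+] at equilibrium. Ka = x²/(0.028 − x).
Assume x ≪ 0.028: x ≈ √(1.9 × 10^-5 × 0.028) = 7.29 × 10^-4 M
(x/C₀ = 2.6% < 5%, so the approximation holds.)
pH = −log[H+] = −log(7.29 × 10^-4) = 3.14

pH = 3.14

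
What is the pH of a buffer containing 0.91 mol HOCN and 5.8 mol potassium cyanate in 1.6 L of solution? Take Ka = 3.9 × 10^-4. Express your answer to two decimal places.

pKa = −log(3.9 × 10^-4) = 3.409
pH = pKa + log([A⁻]/[HA]) = 3.409 + log(5.8/0.91)
pH = 3.409 + (+0.804) = 4.21

pH = 4.21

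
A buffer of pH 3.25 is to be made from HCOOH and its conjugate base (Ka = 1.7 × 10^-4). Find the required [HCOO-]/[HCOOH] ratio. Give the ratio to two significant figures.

ratio = 0.30

pKa = -log(1.7 × 10^-4) = 3.770
pH = pKa + log(r) ⇒ log(r) = 3.25 − 3.770 = -0.520
r = [HCOO-]/[HCOOH] = 10^(-0.520) = 0.302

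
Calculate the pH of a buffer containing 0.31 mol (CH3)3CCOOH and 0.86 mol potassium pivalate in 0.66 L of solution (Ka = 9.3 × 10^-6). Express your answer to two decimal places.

pH = 5.47

pKa = −log(9.3 × 10^-6) = 5.032
Henderson–Hasselbalch: pH = pKa + log([(CH3)3CCOO-]/[(CH3)3CCOOH]) = 5.032 + log(0.86/0.31)
pH = 5.032 + (+0.443) = 5.47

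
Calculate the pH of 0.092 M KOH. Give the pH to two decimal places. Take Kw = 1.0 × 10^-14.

pH = 12.96

KOH is a strong base; [OH-] = 0.092 M.
pOH = -log(0.092) = 1.04
pH = 14.00 - 1.04 = 12.96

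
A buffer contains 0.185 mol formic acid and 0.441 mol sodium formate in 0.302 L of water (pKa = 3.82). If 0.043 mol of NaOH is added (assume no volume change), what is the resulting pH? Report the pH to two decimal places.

After neutralization: n(HCOOH) = 0.142 mol, n(HCOO-) = 0.484 mol.
Henderson–Hasselbalch with mole ratio 0.484/0.142: pH = 3.82 + (+0.533)

pH = 4.35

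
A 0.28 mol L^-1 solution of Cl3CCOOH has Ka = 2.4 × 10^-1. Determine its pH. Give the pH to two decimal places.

pH = 0.78

Cl3CCOOH ⇌ Cl3CCOO- + H+
From the ICE table, Ka = x²/(0.28 − x) = 2.4 × 10^-1.
Here C₀/Ka ≈ 1.17, so the small-x approximation fails. Use the quadratic:
x = (−Ka + √(Ka² + 4·Ka·C₀))/2 = 1.66 × 10^-1 M
pH = −log(1.66 × 10^-1) = 0.78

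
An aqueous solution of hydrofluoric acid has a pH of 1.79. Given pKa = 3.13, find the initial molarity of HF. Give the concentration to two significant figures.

[H+] = 10^(-1.79) = 1.62 × 10^-2 M = x
Ka = 10^(−3.13) = 7.41 × 10^-4
Ka = x²/(C₀ − x) ⇒ C₀ = x + x²/Ka
C₀ = 1.62 × 10^-2 + (1.62 × 10^-2)²/(7.41 × 10^-4) = 3.70 × 10^-1 M

C₀ = 3.7 × 10^-1 M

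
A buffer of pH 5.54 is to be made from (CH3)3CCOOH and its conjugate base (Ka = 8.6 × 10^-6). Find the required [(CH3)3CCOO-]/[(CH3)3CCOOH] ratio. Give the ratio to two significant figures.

ratio = 3.0

pKa = -log(8.6 × 10^-6) = 5.066
pH = pKa + log(r) ⇒ log(r) = 5.54 − 5.066 = +0.474
r = [(CH3)3CCOO-]/[(CH3)3CCOOH] = 10^(+0.474) = 2.98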